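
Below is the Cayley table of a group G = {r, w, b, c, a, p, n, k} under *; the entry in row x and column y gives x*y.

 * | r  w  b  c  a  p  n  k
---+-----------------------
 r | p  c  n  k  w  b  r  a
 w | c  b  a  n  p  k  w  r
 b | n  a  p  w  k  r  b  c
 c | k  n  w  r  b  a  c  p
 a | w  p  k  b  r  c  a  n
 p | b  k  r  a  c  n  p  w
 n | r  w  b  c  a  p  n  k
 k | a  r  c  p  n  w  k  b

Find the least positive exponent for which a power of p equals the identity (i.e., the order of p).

2

The identity element is n (its row matches the header).
p^1 = p
p^2 = p*p = n
The first power of p equal to the identity is p^2, so ord(p) = 2.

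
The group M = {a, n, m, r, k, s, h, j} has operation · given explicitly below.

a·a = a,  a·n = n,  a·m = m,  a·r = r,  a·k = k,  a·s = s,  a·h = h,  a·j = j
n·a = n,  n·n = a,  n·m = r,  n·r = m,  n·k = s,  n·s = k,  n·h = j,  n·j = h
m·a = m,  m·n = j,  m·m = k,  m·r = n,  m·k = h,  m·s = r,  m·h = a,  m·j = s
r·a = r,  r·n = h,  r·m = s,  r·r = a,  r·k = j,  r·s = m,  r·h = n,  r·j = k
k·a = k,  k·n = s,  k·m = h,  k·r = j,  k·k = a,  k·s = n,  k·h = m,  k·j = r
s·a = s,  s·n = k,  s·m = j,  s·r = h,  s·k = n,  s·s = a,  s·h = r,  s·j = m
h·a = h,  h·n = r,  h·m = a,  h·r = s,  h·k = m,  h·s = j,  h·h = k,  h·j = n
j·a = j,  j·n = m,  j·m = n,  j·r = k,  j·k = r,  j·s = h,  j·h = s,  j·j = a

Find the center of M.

{a, k}

An element z is central iff its row equals its column in the table.
For r: r·m = s ≠ n = m·r, so r ∉ Z.
Checking each element this way leaves Z(M) = {a, k}.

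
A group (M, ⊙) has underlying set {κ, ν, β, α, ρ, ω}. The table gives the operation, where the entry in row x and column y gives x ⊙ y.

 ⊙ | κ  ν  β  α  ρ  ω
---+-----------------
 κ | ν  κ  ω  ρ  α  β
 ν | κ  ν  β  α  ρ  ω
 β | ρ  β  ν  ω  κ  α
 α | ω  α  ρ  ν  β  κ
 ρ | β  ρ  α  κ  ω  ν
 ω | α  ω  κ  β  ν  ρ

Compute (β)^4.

ν

β^1 = β
β^2 = β ⊙ β = ν
β^3 = ν ⊙ β = β
β^4 = β ⊙ β = ν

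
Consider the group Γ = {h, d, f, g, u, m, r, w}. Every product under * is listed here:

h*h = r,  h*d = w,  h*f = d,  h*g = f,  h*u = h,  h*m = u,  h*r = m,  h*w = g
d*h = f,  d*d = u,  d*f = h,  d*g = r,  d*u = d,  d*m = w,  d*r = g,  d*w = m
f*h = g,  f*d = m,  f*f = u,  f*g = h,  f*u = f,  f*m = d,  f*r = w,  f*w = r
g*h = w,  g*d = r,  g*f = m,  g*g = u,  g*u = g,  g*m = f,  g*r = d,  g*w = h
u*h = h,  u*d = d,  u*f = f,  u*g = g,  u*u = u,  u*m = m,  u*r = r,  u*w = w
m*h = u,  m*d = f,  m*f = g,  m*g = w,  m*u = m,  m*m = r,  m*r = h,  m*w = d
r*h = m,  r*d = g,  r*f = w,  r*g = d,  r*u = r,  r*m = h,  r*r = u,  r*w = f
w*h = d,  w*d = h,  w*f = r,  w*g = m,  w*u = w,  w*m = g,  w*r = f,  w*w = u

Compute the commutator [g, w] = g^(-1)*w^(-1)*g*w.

r

Identity is u; from the table g^(-1) = g and w^(-1) = w.
g*w = h
h*g = f
f*w = r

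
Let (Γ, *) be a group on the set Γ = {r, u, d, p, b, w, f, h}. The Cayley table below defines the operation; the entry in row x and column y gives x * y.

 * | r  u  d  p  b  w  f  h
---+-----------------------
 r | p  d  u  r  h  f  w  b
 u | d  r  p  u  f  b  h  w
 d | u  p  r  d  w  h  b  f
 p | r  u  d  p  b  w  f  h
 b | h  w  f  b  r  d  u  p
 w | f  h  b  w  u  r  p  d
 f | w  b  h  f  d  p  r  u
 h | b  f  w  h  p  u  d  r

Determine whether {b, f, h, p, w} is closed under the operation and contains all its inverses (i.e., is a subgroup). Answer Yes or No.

No

f * f = r, which is not in {b, f, h, p, w}.
The subset is not closed under *, so it is not a subgroup.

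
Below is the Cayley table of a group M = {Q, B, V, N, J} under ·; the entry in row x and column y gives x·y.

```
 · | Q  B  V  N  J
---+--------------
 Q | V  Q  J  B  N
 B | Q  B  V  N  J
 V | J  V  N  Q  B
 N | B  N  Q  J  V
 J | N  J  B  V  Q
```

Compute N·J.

V

Read row N, column J: N·J = V.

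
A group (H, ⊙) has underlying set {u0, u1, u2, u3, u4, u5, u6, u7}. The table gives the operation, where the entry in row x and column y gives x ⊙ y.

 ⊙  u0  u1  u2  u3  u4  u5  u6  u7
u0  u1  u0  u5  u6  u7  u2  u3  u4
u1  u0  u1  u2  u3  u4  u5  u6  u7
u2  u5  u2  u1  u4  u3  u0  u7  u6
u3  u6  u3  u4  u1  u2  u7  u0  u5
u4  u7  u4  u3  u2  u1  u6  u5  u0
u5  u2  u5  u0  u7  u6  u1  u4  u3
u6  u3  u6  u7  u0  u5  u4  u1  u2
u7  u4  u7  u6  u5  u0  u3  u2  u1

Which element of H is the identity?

The identity e satisfies e ⊙ x = x for all x, so its row in the table reproduces the column headers.
Row u1 reads: u0, u1, u2, u3, u4, u5, u6, u7 — exactly the header order. So u1 is the identity.

u1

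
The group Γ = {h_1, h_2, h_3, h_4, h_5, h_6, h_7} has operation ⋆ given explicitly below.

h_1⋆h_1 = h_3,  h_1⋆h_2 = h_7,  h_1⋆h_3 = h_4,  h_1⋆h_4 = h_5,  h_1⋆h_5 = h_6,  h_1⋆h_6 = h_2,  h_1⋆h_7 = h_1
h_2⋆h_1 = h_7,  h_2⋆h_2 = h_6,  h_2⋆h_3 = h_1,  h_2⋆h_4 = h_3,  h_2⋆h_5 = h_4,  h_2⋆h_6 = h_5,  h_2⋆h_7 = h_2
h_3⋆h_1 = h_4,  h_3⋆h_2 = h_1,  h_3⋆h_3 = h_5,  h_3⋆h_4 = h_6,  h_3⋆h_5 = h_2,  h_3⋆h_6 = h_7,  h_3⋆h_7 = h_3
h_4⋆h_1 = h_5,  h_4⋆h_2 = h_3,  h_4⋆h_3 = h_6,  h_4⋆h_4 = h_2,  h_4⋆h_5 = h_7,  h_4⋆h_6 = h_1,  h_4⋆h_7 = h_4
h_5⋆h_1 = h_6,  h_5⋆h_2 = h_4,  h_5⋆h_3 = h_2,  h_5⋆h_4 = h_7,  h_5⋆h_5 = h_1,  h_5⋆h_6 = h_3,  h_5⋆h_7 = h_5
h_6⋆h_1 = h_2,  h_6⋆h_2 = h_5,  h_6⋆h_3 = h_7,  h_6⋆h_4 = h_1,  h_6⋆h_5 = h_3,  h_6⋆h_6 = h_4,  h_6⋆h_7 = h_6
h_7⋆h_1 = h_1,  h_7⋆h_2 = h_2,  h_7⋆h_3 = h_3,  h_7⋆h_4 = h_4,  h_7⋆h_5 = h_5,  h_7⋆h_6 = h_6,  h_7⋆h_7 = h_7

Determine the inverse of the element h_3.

First locate the identity: row h_7 matches the header, so h_7 is the identity.
Scan row h_3 for h_7: h_3 ⋆ h_6 = h_7. Hence h_3^(-1) = h_6.

h_6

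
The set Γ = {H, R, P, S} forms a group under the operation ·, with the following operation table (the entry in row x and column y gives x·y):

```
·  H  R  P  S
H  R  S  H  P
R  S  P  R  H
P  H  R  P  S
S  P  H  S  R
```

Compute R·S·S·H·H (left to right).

R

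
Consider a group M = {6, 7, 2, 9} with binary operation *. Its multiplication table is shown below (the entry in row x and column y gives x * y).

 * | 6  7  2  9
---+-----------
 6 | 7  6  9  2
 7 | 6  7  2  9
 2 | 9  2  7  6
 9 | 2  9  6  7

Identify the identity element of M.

The identity e satisfies e * x = x for all x, so its row in the table reproduces the column headers.
Row 7 reads: 6, 7, 2, 9 — exactly the header order. So 7 is the identity.

7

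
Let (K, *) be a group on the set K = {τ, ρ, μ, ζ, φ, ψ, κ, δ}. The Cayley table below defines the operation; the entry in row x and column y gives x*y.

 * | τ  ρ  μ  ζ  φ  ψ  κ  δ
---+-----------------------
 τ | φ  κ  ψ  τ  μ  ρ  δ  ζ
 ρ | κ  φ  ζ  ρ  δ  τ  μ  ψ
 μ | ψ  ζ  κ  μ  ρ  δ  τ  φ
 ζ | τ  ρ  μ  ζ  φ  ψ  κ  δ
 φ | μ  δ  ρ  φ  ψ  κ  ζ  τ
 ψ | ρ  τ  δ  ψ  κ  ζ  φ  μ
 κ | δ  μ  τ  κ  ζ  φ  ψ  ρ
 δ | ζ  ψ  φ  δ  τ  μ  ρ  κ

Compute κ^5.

κ^1 = κ
κ^2 = κ*κ = ψ
κ^3 = ψ*κ = φ
κ^4 = φ*κ = ζ
κ^5 = ζ*κ = κ

κ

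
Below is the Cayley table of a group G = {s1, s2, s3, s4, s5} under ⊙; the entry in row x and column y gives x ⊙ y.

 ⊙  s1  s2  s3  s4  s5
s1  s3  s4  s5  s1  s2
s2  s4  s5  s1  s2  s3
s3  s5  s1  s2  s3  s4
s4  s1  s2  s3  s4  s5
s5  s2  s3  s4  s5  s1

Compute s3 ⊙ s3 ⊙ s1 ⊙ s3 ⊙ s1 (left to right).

s5

s3 ⊙ s3 = s2
s2 ⊙ s1 = s4
s4 ⊙ s3 = s3
s3 ⊙ s1 = s5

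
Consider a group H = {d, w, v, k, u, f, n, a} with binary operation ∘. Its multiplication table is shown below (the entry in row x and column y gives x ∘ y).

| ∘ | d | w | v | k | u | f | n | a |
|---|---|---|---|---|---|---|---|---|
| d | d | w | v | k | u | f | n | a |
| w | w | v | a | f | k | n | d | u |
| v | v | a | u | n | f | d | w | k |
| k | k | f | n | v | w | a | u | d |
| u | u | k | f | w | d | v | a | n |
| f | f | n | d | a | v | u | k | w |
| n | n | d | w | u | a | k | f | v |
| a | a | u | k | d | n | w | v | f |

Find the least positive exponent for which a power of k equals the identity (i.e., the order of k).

The identity element is d (its row matches the header).
k^1 = k
k^2 = k ∘ k = v
k^3 = v ∘ k = n
k^4 = n ∘ k = u
k^5 = u ∘ k = w
k^6 = w ∘ k = f
k^7 = f ∘ k = a
k^8 = a ∘ k = d
The first power of k equal to the identity is k^8, so ord(k) = 8.

8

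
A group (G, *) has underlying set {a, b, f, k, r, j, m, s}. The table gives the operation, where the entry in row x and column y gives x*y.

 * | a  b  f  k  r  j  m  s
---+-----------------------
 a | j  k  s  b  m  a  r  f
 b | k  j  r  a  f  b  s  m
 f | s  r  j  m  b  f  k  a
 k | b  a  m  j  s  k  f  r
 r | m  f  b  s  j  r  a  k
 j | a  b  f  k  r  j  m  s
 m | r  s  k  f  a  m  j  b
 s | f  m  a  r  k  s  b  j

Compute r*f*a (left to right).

r*f = b
b*a = k

k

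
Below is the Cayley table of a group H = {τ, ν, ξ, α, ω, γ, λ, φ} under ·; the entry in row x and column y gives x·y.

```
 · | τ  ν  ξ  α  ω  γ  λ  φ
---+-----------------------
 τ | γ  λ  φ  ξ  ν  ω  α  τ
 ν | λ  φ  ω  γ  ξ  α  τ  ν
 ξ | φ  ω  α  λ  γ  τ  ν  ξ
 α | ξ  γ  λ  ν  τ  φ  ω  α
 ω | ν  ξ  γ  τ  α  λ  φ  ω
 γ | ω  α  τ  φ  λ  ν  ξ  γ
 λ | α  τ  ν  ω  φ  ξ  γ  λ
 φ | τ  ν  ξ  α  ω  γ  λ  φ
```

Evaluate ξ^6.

ξ^1 = ξ
ξ^2 = ξ·ξ = α
ξ^3 = α·ξ = λ
ξ^4 = λ·ξ = ν
ξ^5 = ν·ξ = ω
ξ^6 = ω·ξ = γ

γ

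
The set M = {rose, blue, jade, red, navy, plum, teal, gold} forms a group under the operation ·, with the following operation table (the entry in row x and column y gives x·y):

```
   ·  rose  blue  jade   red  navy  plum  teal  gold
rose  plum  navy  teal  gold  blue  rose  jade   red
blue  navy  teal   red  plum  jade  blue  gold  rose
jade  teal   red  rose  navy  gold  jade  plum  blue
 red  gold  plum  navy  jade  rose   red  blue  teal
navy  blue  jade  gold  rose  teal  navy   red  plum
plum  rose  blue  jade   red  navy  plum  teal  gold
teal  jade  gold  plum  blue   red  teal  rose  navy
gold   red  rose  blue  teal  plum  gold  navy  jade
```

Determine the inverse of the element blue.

First locate the identity: row plum matches the header, so plum is the identity.
Scan row blue for plum: blue·red = plum. Hence blue^(-1) = red.
(Structurally, M here is isomorphic to the cyclic group Z_8.)

red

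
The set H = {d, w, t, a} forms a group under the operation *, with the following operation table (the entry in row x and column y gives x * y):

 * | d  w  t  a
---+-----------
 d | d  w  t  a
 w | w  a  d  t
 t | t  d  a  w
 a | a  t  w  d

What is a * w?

Read row a, column w: a * w = t.

t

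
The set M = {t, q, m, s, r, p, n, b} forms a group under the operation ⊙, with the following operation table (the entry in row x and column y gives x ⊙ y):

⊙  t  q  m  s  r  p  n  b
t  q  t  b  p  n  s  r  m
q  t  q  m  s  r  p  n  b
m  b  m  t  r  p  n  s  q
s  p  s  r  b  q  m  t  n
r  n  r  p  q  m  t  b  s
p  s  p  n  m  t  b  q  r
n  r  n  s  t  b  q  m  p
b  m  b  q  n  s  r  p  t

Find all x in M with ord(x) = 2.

{t}

Identity is q. Compute the order of each non-identity element by repeated multiplication:
  t: t → q  (order 2)
  m: m → t → b → q  (order 4)
  s: s → b → n → t → p → m → r → q  (order 8)
  r: r → m → p → t → n → b → s → q  (order 8)
  p: p → b → r → t → s → m → n → q  (order 8)
  n: n → m → s → t → r → b → p → q  (order 8)
  b: b → t → m → q  (order 4)
Elements of order 2: {t}.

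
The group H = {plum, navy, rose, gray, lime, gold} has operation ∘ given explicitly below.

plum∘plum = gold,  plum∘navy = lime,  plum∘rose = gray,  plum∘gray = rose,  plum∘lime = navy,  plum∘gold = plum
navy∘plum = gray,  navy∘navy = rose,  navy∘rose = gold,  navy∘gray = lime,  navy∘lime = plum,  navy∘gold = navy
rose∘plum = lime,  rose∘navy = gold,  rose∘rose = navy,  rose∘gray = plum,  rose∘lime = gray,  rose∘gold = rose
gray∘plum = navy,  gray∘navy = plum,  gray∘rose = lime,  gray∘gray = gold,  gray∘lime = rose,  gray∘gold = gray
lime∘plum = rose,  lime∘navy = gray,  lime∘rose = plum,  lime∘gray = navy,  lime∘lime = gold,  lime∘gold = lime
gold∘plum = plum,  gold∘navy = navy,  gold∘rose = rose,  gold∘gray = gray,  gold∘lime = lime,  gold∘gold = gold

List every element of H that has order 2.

Identity is gold. Compute the order of each non-identity element by repeated multiplication:
  plum: plum → gold  (order 2)
  navy: navy → rose → gold  (order 3)
  rose: rose → navy → gold  (order 3)
  gray: gray → gold  (order 2)
  lime: lime → gold  (order 2)
Elements of order 2: {gray, lime, plum}.

{gray, lime, plum}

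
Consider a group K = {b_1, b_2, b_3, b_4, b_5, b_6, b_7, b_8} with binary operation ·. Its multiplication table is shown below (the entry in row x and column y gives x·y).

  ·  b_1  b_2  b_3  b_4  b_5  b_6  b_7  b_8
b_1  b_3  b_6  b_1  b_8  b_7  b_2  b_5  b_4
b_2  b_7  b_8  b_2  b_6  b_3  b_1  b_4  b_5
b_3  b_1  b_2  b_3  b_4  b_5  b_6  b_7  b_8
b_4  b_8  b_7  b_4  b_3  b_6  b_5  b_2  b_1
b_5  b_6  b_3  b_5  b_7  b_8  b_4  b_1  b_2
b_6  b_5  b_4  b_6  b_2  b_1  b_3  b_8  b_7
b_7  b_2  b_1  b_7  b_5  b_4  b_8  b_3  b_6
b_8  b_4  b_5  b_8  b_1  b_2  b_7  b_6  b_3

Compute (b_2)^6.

b_2^1 = b_2
b_2^2 = b_2·b_2 = b_8
b_2^3 = b_8·b_2 = b_5
b_2^4 = b_5·b_2 = b_3
b_2^5 = b_3·b_2 = b_2
b_2^6 = b_2·b_2 = b_8

b_8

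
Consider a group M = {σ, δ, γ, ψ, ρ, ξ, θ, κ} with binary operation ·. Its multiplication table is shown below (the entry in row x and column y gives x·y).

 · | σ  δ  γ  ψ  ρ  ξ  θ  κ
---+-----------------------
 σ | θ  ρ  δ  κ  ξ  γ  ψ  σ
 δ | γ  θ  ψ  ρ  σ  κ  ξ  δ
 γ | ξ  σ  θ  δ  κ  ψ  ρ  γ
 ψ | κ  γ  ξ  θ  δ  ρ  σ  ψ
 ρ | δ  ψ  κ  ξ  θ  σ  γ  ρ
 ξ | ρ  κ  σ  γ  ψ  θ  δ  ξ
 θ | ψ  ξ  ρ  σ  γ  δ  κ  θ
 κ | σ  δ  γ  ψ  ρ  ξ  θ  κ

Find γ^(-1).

First locate the identity: row κ matches the header, so κ is the identity.
Scan row γ for κ: γ·ρ = κ. Hence γ^(-1) = ρ.

ρ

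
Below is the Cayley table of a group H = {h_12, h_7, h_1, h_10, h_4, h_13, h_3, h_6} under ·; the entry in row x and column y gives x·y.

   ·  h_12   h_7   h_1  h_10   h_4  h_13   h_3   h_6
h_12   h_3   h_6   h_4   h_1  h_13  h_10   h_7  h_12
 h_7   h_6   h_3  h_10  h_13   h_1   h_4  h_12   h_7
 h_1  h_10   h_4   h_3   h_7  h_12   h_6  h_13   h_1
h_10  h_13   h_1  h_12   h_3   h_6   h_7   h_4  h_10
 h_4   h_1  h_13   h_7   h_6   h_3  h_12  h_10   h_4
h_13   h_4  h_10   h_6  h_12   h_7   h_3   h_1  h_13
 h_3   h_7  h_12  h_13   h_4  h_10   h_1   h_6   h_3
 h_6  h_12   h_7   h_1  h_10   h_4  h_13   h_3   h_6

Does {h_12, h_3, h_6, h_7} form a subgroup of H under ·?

{h_12, h_3, h_6, h_7} contains the identity h_6.
Checking products: every product of two elements of {h_12, h_3, h_6, h_7} (read from the table) lies in {h_12, h_3, h_6, h_7}, so the set is closed.
In a finite group, a nonempty closed subset is a subgroup. So {h_12, h_3, h_6, h_7} ≤ H.

Yes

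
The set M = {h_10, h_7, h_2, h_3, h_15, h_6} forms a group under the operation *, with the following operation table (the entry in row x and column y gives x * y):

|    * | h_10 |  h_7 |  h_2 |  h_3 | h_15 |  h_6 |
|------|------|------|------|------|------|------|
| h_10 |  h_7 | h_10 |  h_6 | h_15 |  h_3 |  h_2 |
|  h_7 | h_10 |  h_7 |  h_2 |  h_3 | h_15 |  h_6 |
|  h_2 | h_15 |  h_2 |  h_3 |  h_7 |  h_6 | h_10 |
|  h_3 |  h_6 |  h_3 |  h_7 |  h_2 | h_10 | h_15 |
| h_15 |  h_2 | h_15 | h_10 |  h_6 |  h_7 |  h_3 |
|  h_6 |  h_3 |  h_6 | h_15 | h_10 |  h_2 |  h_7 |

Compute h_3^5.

h_2

h_3^1 = h_3
h_3^2 = h_3 * h_3 = h_2
h_3^3 = h_2 * h_3 = h_7
h_3^4 = h_7 * h_3 = h_3
h_3^5 = h_3 * h_3 = h_2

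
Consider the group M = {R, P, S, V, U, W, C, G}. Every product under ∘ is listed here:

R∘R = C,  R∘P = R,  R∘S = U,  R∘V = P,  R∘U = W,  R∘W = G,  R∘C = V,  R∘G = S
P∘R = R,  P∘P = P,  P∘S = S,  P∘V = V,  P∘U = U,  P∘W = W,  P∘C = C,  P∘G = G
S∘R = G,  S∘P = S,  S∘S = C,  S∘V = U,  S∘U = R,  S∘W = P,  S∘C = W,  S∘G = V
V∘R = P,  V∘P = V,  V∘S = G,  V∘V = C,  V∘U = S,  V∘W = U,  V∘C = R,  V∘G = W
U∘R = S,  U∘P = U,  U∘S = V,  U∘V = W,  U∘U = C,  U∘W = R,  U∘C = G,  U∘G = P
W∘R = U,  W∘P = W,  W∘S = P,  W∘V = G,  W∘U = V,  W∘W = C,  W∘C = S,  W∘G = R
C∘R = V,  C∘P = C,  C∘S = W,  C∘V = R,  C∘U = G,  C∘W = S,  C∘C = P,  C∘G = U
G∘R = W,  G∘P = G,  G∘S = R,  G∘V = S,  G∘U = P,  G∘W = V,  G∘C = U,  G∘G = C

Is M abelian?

No

R ∘ S = U but S ∘ R = G.
Since R and S do not commute, M is not abelian.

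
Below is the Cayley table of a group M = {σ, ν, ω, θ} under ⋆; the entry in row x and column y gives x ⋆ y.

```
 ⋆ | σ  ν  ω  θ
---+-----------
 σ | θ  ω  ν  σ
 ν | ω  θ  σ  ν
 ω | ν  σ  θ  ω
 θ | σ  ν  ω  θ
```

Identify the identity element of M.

θ

The identity e satisfies e ⋆ x = x for all x, so its row in the table reproduces the column headers.
Row θ reads: σ, ν, ω, θ — exactly the header order. So θ is the identity.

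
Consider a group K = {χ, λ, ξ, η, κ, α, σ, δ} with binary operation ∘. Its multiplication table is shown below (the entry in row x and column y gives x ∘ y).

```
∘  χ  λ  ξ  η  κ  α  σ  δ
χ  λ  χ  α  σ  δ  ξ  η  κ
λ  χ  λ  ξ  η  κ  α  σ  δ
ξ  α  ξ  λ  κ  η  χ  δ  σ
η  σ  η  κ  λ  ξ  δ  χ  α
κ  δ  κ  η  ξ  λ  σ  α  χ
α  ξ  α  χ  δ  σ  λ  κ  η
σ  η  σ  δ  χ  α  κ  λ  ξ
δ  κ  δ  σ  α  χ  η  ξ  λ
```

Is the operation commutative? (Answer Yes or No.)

Yes

Check whether the table is symmetric across its main diagonal.
Every entry (row x, col y) equals the entry (row y, col x), so K is abelian.
(In fact K ≅ the elementary abelian group (Z_2)^3.)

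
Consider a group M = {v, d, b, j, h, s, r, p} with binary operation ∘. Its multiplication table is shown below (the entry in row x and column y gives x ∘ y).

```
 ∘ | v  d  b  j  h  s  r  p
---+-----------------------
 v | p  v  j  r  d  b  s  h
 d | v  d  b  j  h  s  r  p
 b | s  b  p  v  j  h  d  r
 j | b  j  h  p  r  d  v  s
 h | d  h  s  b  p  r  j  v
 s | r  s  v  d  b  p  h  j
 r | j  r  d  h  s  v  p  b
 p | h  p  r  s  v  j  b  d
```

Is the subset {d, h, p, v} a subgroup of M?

{d, h, p, v} contains the identity d.
Checking products: every product of two elements of {d, h, p, v} (read from the table) lies in {d, h, p, v}, so the set is closed.
In a finite group, a nonempty closed subset is a subgroup. So {d, h, p, v} ≤ M.

Yes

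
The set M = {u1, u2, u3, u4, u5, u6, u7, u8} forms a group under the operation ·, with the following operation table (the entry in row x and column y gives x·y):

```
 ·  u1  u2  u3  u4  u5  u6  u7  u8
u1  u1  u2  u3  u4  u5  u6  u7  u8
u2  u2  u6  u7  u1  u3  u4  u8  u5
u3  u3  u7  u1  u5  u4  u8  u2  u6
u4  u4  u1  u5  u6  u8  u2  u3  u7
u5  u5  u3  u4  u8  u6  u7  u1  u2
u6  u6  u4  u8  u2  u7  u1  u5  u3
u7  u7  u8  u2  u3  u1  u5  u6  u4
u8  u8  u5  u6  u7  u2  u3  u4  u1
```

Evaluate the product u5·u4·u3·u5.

u7

u5·u4 = u8
u8·u3 = u6
u6·u5 = u7
(Structurally, M here is isomorphic to Z_2 x Z_4.)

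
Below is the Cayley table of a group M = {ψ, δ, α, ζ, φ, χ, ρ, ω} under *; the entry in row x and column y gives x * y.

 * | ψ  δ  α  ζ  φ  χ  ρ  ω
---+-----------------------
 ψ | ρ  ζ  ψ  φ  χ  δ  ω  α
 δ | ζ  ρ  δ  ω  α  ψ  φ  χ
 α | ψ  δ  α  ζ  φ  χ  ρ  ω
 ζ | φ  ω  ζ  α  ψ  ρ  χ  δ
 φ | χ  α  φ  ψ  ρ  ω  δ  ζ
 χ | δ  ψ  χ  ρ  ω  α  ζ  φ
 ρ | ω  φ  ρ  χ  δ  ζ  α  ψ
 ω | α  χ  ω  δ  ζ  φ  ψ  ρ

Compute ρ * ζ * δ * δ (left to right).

ρ * ζ = χ
χ * δ = ψ
ψ * δ = ζ

ζ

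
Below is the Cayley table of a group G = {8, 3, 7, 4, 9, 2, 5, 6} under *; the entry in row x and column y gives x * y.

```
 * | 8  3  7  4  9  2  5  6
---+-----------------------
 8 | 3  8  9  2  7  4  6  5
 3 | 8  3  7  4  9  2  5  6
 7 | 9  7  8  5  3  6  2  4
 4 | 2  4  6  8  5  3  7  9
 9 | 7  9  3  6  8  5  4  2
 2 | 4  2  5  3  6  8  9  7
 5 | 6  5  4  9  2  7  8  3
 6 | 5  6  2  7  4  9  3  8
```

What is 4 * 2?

Read row 4, column 2: 4 * 2 = 3.

3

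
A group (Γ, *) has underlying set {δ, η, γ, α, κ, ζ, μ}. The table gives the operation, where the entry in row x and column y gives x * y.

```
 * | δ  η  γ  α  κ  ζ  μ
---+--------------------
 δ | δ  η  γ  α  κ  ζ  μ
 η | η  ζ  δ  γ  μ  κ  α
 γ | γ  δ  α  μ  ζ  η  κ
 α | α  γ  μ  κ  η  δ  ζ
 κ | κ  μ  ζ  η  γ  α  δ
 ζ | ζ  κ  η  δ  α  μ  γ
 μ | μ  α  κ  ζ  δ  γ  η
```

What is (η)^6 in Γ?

η^1 = η
η^2 = η * η = ζ
η^3 = ζ * η = κ
η^4 = κ * η = μ
η^5 = μ * η = α
η^6 = α * η = γ
(Structurally, Γ here is isomorphic to the cyclic group Z_7.)

γ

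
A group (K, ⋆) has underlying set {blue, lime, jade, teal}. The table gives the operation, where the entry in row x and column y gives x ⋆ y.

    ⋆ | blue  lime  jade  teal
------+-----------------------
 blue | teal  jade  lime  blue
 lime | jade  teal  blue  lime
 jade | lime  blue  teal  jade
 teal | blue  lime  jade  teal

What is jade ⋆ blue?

lime

Read row jade, column blue: jade ⋆ blue = lime.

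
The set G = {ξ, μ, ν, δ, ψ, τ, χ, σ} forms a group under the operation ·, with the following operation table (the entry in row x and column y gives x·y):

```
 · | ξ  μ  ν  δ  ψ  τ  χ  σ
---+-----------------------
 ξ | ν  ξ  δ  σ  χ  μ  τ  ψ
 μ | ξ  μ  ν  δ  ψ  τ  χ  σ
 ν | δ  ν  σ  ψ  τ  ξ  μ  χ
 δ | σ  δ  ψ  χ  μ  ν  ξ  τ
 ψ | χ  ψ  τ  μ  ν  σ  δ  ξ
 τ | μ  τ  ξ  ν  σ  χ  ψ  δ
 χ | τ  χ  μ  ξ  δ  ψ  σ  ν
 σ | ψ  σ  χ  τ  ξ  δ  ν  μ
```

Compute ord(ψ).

The identity element is μ (its row matches the header).
ψ^1 = ψ
ψ^2 = ψ·ψ = ν
ψ^3 = ν·ψ = τ
ψ^4 = τ·ψ = σ
ψ^5 = σ·ψ = ξ
ψ^6 = ξ·ψ = χ
ψ^7 = χ·ψ = δ
ψ^8 = δ·ψ = μ
The first power of ψ equal to the identity is ψ^8, so ord(ψ) = 8.
(Structurally, G here is isomorphic to the cyclic group Z_8.)

8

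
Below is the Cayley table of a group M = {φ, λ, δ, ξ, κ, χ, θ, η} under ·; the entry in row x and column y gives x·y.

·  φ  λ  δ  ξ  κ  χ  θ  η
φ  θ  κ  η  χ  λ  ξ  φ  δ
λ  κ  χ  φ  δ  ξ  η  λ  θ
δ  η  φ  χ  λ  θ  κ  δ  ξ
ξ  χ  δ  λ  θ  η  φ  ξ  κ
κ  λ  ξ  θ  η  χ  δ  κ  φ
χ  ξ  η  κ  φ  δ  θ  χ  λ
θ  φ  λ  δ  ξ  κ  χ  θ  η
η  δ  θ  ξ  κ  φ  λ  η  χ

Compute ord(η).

4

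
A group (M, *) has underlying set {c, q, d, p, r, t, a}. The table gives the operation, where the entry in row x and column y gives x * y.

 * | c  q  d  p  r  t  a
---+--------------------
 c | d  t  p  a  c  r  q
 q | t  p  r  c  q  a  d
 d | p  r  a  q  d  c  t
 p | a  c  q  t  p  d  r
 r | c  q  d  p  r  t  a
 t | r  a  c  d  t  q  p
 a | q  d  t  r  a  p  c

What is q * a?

d

Read row q, column a: q * a = d.
(Structurally, M here is isomorphic to the cyclic group Z_7.)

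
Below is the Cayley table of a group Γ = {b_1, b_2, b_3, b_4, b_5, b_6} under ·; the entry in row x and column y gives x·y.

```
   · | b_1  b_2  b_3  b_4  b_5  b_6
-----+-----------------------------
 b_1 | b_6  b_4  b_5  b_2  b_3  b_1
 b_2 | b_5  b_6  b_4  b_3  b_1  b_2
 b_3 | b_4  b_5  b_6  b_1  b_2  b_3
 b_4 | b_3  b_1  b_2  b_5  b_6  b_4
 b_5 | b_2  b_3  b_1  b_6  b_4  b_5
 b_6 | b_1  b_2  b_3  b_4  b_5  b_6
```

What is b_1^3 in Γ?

b_1^1 = b_1
b_1^2 = b_1·b_1 = b_6
b_1^3 = b_6·b_1 = b_1

b_1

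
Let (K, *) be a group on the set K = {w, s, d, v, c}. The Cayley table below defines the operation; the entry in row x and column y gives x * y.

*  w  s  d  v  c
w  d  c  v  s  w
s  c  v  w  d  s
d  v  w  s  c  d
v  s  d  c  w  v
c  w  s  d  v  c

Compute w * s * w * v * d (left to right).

w * s = c
c * w = w
w * v = s
s * d = w

w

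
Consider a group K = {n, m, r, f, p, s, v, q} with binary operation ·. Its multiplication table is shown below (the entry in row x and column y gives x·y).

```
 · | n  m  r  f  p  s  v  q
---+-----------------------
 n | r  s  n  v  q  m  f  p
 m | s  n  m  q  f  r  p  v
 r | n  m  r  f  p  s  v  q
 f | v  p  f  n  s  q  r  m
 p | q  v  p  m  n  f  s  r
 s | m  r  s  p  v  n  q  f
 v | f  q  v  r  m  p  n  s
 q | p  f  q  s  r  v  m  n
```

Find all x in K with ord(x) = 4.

Identity is r. Compute the order of each non-identity element by repeated multiplication:
  n: n → r  (order 2)
  m: m → n → s → r  (order 4)
  f: f → n → v → r  (order 4)
  p: p → n → q → r  (order 4)
  s: s → n → m → r  (order 4)
  v: v → n → f → r  (order 4)
  q: q → n → p → r  (order 4)
Elements of order 4: {f, m, p, q, s, v}.

{f, m, p, q, s, v}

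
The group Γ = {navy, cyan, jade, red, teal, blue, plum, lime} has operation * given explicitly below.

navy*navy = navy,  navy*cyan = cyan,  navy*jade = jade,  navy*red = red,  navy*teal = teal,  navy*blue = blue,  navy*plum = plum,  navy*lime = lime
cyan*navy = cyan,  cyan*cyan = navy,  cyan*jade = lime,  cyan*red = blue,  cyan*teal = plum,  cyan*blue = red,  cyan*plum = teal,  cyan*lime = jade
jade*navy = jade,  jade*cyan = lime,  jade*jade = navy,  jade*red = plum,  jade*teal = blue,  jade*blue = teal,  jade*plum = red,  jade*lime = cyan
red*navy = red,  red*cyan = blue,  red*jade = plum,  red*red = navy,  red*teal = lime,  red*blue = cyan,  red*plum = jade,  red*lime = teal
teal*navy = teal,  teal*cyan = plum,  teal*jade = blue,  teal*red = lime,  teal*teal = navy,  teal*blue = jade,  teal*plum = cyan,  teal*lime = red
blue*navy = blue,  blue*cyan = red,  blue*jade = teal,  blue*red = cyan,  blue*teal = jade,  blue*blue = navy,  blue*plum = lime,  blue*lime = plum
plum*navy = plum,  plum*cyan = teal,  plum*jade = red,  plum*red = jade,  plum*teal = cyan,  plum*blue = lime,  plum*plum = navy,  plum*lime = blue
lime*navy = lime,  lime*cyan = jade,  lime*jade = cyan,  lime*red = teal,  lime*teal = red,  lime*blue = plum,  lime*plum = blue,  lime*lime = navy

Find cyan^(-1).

First locate the identity: row navy matches the header, so navy is the identity.
Scan row cyan for navy: cyan * cyan = navy. Hence cyan^(-1) = cyan.

cyan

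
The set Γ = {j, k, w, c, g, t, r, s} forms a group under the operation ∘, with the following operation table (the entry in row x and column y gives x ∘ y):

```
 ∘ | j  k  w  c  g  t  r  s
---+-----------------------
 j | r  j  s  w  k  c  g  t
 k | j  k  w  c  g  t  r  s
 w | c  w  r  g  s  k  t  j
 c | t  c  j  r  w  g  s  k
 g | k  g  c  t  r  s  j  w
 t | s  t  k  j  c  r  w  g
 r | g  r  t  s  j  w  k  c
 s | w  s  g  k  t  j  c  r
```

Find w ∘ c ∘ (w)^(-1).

The identity is k. In row w, the entry k sits in column t, so w^(-1) = t.
w ∘ c = g
g ∘ t = s

s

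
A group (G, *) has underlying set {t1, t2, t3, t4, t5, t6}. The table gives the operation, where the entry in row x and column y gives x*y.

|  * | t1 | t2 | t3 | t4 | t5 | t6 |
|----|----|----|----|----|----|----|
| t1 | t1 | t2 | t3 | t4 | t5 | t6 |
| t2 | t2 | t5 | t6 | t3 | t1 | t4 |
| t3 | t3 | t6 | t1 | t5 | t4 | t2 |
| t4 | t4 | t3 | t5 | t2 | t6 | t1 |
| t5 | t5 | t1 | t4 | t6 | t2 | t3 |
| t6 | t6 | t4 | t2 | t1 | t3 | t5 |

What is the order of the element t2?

The identity element is t1 (its row matches the header).
t2^1 = t2
t2^2 = t2*t2 = t5
t2^3 = t5*t2 = t1
The first power of t2 equal to the identity is t2^3, so ord(t2) = 3.

3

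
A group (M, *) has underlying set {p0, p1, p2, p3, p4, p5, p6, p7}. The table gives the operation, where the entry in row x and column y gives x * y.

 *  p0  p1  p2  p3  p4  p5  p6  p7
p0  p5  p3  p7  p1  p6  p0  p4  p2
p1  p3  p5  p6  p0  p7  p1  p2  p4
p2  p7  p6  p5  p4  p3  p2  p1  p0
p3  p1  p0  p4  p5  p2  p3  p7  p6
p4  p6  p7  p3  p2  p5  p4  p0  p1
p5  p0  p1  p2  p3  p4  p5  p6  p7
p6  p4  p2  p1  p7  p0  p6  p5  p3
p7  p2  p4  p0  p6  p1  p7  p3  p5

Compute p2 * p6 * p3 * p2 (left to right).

p2 * p6 = p1
p1 * p3 = p0
p0 * p2 = p7
(Structurally, M here is isomorphic to the elementary abelian group (Z_2)^3.)

p7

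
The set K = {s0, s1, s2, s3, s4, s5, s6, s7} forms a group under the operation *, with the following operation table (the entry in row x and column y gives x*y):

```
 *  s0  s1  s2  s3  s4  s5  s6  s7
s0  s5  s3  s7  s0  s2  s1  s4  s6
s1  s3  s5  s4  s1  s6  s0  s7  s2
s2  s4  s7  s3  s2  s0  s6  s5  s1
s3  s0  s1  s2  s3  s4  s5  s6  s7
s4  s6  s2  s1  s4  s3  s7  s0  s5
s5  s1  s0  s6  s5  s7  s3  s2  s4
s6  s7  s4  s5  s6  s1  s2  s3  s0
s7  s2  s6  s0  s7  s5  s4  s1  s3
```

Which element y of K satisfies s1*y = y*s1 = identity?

First locate the identity: row s3 matches the header, so s3 is the identity.
Scan row s1 for s3: s1*s0 = s3. Hence s1^(-1) = s0.

s0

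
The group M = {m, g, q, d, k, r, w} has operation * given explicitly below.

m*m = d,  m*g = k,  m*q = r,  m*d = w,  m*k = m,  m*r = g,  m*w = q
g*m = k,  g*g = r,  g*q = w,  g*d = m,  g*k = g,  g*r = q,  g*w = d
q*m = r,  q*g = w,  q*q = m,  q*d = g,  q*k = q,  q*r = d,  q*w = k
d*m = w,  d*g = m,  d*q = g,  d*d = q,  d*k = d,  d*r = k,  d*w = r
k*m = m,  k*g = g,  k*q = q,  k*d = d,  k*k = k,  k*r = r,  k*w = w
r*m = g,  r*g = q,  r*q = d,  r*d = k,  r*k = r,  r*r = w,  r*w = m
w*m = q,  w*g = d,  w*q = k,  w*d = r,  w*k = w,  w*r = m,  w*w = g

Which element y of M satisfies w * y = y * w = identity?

First locate the identity: row k matches the header, so k is the identity.
Scan row w for k: w * q = k. Hence w^(-1) = q.
(Structurally, M here is isomorphic to the cyclic group Z_7.)

q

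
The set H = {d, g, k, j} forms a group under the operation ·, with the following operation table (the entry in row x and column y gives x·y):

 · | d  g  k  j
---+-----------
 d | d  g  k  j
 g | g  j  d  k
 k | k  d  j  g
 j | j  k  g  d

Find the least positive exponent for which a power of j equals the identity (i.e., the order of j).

The identity element is d (its row matches the header).
j^1 = j
j^2 = j·j = d
The first power of j equal to the identity is j^2, so ord(j) = 2.

2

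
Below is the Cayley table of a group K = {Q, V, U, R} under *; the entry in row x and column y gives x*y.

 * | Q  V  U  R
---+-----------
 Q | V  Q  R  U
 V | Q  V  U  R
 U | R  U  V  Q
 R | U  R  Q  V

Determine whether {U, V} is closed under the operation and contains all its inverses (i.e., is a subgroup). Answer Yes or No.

{U, V} contains the identity V.
Checking products: every product of two elements of {U, V} (read from the table) lies in {U, V}, so the set is closed.
In a finite group, a nonempty closed subset is a subgroup. So {U, V} ≤ K.
(Structurally, K here is isomorphic to the Klein four-group V_4.)

Yes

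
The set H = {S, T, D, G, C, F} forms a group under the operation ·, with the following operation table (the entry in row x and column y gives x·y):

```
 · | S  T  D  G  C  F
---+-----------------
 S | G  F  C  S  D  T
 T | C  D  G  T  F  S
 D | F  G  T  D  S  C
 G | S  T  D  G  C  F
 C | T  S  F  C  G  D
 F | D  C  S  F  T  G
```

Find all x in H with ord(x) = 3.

{D, T}

Identity is G. Compute the order of each non-identity element by repeated multiplication:
  S: S → G  (order 2)
  T: T → D → G  (order 3)
  D: D → T → G  (order 3)
  C: C → G  (order 2)
  F: F → G  (order 2)
Elements of order 3: {D, T}.
(Structurally, H here is isomorphic to the symmetric group S_3.)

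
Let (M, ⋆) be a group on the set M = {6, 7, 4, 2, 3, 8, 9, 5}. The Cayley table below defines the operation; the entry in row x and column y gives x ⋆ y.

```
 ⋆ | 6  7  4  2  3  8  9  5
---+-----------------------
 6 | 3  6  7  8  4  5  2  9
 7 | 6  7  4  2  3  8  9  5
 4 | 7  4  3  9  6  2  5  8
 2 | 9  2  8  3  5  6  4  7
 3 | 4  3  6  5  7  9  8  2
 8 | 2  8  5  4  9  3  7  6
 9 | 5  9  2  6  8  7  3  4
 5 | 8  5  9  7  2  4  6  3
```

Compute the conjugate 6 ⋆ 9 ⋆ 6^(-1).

8

The identity is 7. In row 6, the entry 7 sits in column 4, so 6^(-1) = 4.
6 ⋆ 9 = 2
2 ⋆ 4 = 8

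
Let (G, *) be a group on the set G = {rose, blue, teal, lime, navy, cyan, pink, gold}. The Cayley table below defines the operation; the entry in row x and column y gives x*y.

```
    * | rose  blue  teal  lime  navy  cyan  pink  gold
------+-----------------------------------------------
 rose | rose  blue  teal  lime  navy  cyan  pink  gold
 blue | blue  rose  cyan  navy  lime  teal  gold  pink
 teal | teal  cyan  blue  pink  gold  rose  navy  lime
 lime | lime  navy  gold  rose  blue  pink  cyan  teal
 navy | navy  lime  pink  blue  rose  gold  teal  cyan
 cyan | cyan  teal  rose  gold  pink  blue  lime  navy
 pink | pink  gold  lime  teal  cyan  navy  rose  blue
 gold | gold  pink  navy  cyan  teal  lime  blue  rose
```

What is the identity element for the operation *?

The identity e satisfies e*x = x for all x, so its row in the table reproduces the column headers.
Row rose reads: rose, blue, teal, lime, navy, cyan, pink, gold — exactly the header order. So rose is the identity.

rose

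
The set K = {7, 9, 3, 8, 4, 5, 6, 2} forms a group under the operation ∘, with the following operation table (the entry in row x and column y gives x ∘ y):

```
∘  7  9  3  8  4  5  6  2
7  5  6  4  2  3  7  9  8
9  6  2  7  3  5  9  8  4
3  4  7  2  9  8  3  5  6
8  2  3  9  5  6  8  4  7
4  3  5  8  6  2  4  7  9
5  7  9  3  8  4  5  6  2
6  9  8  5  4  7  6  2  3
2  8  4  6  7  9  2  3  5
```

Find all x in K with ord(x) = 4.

Identity is 5. Compute the order of each non-identity element by repeated multiplication:
  7: 7 → 5  (order 2)
  9: 9 → 2 → 4 → 5  (order 4)
  3: 3 → 2 → 6 → 5  (order 4)
  8: 8 → 5  (order 2)
  4: 4 → 2 → 9 → 5  (order 4)
  6: 6 → 2 → 3 → 5  (order 4)
  2: 2 → 5  (order 2)
Elements of order 4: {3, 4, 6, 9}.

{3, 4, 6, 9}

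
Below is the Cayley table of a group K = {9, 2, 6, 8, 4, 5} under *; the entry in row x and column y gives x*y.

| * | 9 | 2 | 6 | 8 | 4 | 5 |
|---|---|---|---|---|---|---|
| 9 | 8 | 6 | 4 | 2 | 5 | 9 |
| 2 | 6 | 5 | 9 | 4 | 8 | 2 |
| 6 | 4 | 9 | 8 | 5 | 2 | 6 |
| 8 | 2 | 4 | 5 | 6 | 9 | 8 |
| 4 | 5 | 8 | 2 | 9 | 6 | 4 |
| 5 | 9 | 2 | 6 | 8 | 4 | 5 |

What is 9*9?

Read row 9, column 9: 9*9 = 8.
(Structurally, K here is isomorphic to the cyclic group Z_6.)

8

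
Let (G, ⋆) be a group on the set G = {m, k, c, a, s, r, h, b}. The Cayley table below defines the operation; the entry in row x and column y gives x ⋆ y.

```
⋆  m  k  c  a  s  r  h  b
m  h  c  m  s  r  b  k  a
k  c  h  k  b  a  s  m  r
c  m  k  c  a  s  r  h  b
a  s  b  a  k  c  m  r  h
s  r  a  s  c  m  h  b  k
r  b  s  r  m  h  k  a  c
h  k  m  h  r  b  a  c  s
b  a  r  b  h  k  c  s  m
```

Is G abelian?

Yes

Check whether the table is symmetric across its main diagonal.
Every entry (row x, col y) equals the entry (row y, col x), so G is abelian.
(In fact G ≅ the cyclic group Z_8.)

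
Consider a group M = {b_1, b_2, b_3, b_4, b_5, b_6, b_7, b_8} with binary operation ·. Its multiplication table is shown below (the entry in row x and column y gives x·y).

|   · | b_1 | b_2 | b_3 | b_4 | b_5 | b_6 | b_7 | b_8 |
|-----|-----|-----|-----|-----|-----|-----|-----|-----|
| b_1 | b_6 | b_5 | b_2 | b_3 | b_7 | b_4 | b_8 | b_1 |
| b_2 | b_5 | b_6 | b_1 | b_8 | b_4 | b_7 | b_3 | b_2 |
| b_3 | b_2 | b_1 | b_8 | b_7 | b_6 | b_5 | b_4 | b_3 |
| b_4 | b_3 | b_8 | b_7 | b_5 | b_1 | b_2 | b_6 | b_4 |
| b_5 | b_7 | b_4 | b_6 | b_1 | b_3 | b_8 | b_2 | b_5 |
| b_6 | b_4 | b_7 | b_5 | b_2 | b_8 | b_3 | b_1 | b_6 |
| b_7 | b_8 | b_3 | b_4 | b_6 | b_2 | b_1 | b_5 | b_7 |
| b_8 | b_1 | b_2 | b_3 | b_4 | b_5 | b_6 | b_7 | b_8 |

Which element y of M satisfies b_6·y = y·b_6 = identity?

b_5

First locate the identity: row b_8 matches the header, so b_8 is the identity.
Scan row b_6 for b_8: b_6·b_5 = b_8. Hence b_6^(-1) = b_5.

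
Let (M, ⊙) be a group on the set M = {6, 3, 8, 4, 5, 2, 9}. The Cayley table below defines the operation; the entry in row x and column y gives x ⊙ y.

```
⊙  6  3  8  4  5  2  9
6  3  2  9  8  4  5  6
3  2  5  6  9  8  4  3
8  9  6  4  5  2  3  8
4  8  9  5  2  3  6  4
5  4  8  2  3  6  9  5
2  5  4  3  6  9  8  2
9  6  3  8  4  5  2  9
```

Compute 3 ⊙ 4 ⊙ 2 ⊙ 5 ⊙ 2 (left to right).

3 ⊙ 4 = 9
9 ⊙ 2 = 2
2 ⊙ 5 = 9
9 ⊙ 2 = 2
(Structurally, M here is isomorphic to the cyclic group Z_7.)

2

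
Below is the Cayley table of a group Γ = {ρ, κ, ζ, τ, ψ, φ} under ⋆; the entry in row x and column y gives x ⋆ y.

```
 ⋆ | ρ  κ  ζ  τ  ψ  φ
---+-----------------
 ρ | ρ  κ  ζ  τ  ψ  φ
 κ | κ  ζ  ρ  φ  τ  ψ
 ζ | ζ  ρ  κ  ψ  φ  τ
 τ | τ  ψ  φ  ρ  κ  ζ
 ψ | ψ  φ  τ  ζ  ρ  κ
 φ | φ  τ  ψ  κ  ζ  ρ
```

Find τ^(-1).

First locate the identity: row ρ matches the header, so ρ is the identity.
Scan row τ for ρ: τ ⋆ τ = ρ. Hence τ^(-1) = τ.

τ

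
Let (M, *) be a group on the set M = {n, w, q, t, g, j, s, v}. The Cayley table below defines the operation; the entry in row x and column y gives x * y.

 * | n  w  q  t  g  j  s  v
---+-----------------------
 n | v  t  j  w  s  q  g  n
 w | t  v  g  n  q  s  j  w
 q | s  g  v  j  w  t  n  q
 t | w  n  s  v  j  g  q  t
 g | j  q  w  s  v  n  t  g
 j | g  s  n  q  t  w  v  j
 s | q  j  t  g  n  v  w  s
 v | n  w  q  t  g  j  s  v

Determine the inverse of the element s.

j

First locate the identity: row v matches the header, so v is the identity.
Scan row s for v: s * j = v. Hence s^(-1) = j.
(Structurally, M here is isomorphic to the dihedral group D_4.)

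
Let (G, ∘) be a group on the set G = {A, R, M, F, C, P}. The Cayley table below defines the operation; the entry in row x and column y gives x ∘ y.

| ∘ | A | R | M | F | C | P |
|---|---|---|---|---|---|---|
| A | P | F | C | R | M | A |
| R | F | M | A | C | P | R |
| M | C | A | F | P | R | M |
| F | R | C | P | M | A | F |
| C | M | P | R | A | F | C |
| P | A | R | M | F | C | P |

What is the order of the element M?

The identity element is P (its row matches the header).
M^1 = M
M^2 = M ∘ M = F
M^3 = F ∘ M = P
The first power of M equal to the identity is M^3, so ord(M) = 3.
(Structurally, G here is isomorphic to the cyclic group Z_6.)

3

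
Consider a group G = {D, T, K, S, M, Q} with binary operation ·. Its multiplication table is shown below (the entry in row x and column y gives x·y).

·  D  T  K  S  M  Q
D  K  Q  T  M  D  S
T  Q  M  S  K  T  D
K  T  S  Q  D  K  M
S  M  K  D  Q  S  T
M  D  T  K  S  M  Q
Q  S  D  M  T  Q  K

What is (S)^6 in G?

M

S^1 = S
S^2 = S·S = Q
S^3 = Q·S = T
S^4 = T·S = K
S^5 = K·S = D
S^6 = D·S = M
(Structurally, G here is isomorphic to the cyclic group Z_6.)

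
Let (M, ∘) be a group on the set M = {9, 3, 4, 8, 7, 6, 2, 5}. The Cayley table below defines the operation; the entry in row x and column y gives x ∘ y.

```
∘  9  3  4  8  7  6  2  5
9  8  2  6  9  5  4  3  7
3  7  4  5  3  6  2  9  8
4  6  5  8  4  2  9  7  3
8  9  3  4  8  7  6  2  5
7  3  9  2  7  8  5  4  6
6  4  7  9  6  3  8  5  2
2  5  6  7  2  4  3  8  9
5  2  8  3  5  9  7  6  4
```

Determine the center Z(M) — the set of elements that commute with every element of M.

{4, 8}

An element z is central iff its row equals its column in the table.
For 9: 9 ∘ 3 = 2 ≠ 7 = 3 ∘ 9, so 9 ∉ Z.
Checking each element this way leaves Z(M) = {4, 8}.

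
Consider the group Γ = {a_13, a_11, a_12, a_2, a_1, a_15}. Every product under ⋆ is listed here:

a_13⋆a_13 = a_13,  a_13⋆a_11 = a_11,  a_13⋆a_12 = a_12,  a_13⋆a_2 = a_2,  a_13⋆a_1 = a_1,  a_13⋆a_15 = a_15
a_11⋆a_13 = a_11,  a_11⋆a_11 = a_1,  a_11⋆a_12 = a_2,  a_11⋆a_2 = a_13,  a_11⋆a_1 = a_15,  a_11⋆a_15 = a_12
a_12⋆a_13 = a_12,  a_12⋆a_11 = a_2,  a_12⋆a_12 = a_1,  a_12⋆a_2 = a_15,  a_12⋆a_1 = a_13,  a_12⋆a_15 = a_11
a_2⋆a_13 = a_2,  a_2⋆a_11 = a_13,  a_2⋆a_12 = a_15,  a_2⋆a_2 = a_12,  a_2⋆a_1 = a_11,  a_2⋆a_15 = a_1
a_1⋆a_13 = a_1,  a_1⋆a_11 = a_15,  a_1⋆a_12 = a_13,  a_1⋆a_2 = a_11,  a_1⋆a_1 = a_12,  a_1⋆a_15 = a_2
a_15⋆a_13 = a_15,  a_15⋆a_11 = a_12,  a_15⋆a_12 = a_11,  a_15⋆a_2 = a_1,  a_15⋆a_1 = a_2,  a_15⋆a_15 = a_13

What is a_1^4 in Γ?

a_1^1 = a_1
a_1^2 = a_1 ⋆ a_1 = a_12
a_1^3 = a_12 ⋆ a_1 = a_13
a_1^4 = a_13 ⋆ a_1 = a_1

a_1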